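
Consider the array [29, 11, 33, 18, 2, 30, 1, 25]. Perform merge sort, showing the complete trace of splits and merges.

Merge sort trace:

Split: [29, 11, 33, 18, 2, 30, 1, 25] -> [29, 11, 33, 18] and [2, 30, 1, 25]
  Split: [29, 11, 33, 18] -> [29, 11] and [33, 18]
    Split: [29, 11] -> [29] and [11]
    Merge: [29] + [11] -> [11, 29]
    Split: [33, 18] -> [33] and [18]
    Merge: [33] + [18] -> [18, 33]
  Merge: [11, 29] + [18, 33] -> [11, 18, 29, 33]
  Split: [2, 30, 1, 25] -> [2, 30] and [1, 25]
    Split: [2, 30] -> [2] and [30]
    Merge: [2] + [30] -> [2, 30]
    Split: [1, 25] -> [1] and [25]
    Merge: [1] + [25] -> [1, 25]
  Merge: [2, 30] + [1, 25] -> [1, 2, 25, 30]
Merge: [11, 18, 29, 33] + [1, 2, 25, 30] -> [1, 2, 11, 18, 25, 29, 30, 33]

Final sorted array: [1, 2, 11, 18, 25, 29, 30, 33]

The merge sort proceeds by recursively splitting the array and merging sorted halves.
After all merges, the sorted array is [1, 2, 11, 18, 25, 29, 30, 33].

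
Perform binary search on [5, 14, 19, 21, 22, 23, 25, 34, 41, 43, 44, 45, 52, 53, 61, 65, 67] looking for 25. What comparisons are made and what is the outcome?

Binary search for 25 in [5, 14, 19, 21, 22, 23, 25, 34, 41, 43, 44, 45, 52, 53, 61, 65, 67]:

lo=0, hi=16, mid=8, arr[mid]=41 -> 41 > 25, search left half
lo=0, hi=7, mid=3, arr[mid]=21 -> 21 < 25, search right half
lo=4, hi=7, mid=5, arr[mid]=23 -> 23 < 25, search right half
lo=6, hi=7, mid=6, arr[mid]=25 -> Found target at index 6!

Binary search finds 25 at index 6 after 4 comparisons. The search repeatedly halves the search space by comparing with the middle element.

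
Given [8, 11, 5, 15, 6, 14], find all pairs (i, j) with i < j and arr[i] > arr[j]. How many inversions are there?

Finding inversions in [8, 11, 5, 15, 6, 14]:

(0, 2): arr[0]=8 > arr[2]=5
(0, 4): arr[0]=8 > arr[4]=6
(1, 2): arr[1]=11 > arr[2]=5
(1, 4): arr[1]=11 > arr[4]=6
(3, 4): arr[3]=15 > arr[4]=6
(3, 5): arr[3]=15 > arr[5]=14

Total inversions: 6

The array has 6 inversion(s): (0,2), (0,4), (1,2), (1,4), (3,4), (3,5). Each pair (i,j) satisfies i < j and arr[i] > arr[j].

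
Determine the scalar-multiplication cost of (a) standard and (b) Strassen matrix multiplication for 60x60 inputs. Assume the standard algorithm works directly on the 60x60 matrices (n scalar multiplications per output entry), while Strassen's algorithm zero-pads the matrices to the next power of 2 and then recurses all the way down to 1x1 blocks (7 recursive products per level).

Matrix multiplication for 60x60 matrices:

Strassen's algorithm requires power-of-2 dimensions. Pad 60x60 to 64x64 (next power of 2).

Standard algorithm: 60^3 = 216000 multiplications
Strassen's algorithm: 7^(log2(64)) = 7^6 = 117649 multiplications
Savings: 216000 - 117649 = 98351 multiplications

Standard: 216000 multiplications (60^3). Strassen: 117649 multiplications (7^6, after padding to 64x64). Strassen reduces 8 recursive multiplications to 7 at each level.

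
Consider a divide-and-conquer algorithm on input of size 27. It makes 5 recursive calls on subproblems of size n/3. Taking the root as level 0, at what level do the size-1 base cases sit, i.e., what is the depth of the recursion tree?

For divide and conquer with division factor 3:

Problem sizes at each level:
Level 0: 27
Level 1: 9
Level 2: 3
Level 3: 1

The root is level 0 and the size-1 base case is level 3 (the tree spans levels 0 through 3, i.e. 4 levels counting the root), so the depth is the number of divisions: log_3(27) = 3

The recursion tree depth is log_3(27) = 3. At each level, the problem size is divided by 3, so it takes 3 divisions to reduce to a base case of size 1. The algorithm makes 5 recursive calls at each level.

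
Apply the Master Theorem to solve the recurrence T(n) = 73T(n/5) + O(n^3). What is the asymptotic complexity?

Master Theorem for T(n) = 73T(n/5) + O(n^3):

a = 73, b = 5, c = 3
log_b(a) = log_5(73) = 2.6658

Case 3: c = 3 > log_5(73) = 2.6658
T(n) = O(n^3) = O(n^3)

For T(n) = 73T(n/5) + O(n^3): log_5(73) = 2.6658. This is Case 3 of the Master Theorem (c > log_b(a), work dominated by root), giving O(n^3).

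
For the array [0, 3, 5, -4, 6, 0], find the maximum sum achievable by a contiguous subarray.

Using Kadane's algorithm on [0, 3, 5, -4, 6, 0]:

Scanning through the array:
Position 1 (value 3): max_ending_here = 3, max_so_far = 3
Position 2 (value 5): max_ending_here = 8, max_so_far = 8
Position 3 (value -4): max_ending_here = 4, max_so_far = 8
Position 4 (value 6): max_ending_here = 10, max_so_far = 10
Position 5 (value 0): max_ending_here = 10, max_so_far = 10

Maximum subarray: [0, 3, 5, -4, 6]
Maximum sum: 10

The maximum subarray is [0, 3, 5, -4, 6] with sum 10. This subarray runs from index 0 to index 4.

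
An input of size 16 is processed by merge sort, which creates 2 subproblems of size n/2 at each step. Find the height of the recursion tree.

For divide and conquer with division factor 2:

Problem sizes at each level:
Level 0: 16
Level 1: 8
Level 2: 4
Level 3: 2
Level 4: 1

The root is level 0 and the size-1 base case is level 4 (the tree spans levels 0 through 4, i.e. 5 levels counting the root), so the depth is the number of divisions: log_2(16) = 4

The recursion tree depth is log_2(16) = 4. At each level, the problem size is divided by 2, so it takes 4 divisions to reduce to a base case of size 1. The algorithm makes 2 recursive calls at each level.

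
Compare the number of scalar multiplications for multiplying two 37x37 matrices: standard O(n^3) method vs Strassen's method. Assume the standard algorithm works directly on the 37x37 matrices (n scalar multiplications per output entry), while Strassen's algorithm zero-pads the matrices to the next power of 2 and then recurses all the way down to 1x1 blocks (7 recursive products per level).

Matrix multiplication for 37x37 matrices:

Strassen's algorithm requires power-of-2 dimensions. Pad 37x37 to 64x64 (next power of 2).

Standard algorithm: 37^3 = 50653 multiplications
Strassen's algorithm: 7^(log2(64)) = 7^6 = 117649 multiplications
Difference: 50653 - 117649 = -66996 (Strassen uses MORE here due to padding overhead — for small or just-over-power-of-2 n, padding can outweigh the per-level savings)

Standard: 50653 multiplications (37^3). Strassen: 117649 multiplications (7^6, after padding to 64x64). Strassen reduces 8 recursive multiplications to 7 at each level.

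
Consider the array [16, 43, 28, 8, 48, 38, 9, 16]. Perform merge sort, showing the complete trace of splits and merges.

Merge sort trace:

Split: [16, 43, 28, 8, 48, 38, 9, 16] -> [16, 43, 28, 8] and [48, 38, 9, 16]
  Split: [16, 43, 28, 8] -> [16, 43] and [28, 8]
    Split: [16, 43] -> [16] and [43]
    Merge: [16] + [43] -> [16, 43]
    Split: [28, 8] -> [28] and [8]
    Merge: [28] + [8] -> [8, 28]
  Merge: [16, 43] + [8, 28] -> [8, 16, 28, 43]
  Split: [48, 38, 9, 16] -> [48, 38] and [9, 16]
    Split: [48, 38] -> [48] and [38]
    Merge: [48] + [38] -> [38, 48]
    Split: [9, 16] -> [9] and [16]
    Merge: [9] + [16] -> [9, 16]
  Merge: [38, 48] + [9, 16] -> [9, 16, 38, 48]
Merge: [8, 16, 28, 43] + [9, 16, 38, 48] -> [8, 9, 16, 16, 28, 38, 43, 48]

Final sorted array: [8, 9, 16, 16, 28, 38, 43, 48]

The merge sort proceeds by recursively splitting the array and merging sorted halves.
After all merges, the sorted array is [8, 9, 16, 16, 28, 38, 43, 48].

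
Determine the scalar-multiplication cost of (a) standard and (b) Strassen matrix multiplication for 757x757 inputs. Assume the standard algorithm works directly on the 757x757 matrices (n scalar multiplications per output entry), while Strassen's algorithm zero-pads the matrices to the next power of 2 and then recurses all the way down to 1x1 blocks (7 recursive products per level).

Matrix multiplication for 757x757 matrices:

Strassen's algorithm requires power-of-2 dimensions. Pad 757x757 to 1024x1024 (next power of 2).

Standard algorithm: 757^3 = 433798093 multiplications
Strassen's algorithm: 7^(log2(1024)) = 7^10 = 282475249 multiplications
Savings: 433798093 - 282475249 = 151322844 multiplications

Standard: 433798093 multiplications (757^3). Strassen: 282475249 multiplications (7^10, after padding to 1024x1024). Strassen reduces 8 recursive multiplications to 7 at each level.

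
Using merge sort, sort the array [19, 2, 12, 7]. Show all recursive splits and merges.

Merge sort trace:

Split: [19, 2, 12, 7] -> [19, 2] and [12, 7]
  Split: [19, 2] -> [19] and [2]
  Merge: [19] + [2] -> [2, 19]
  Split: [12, 7] -> [12] and [7]
  Merge: [12] + [7] -> [7, 12]
Merge: [2, 19] + [7, 12] -> [2, 7, 12, 19]

Final sorted array: [2, 7, 12, 19]

The merge sort proceeds by recursively splitting the array and merging sorted halves.
After all merges, the sorted array is [2, 7, 12, 19].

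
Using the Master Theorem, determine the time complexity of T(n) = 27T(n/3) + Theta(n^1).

Master Theorem for T(n) = 27T(n/3) + O(n^1):

a = 27, b = 3, c = 1
log_b(a) = log_3(27) = 3.0000

Case 1: c = 1 < log_3(27) = 3.0000
T(n) = O(n^(log_3 27)) = O(n^3)

For T(n) = 27T(n/3) + O(n^1): log_3(27) = 3.0000. This is Case 1 of the Master Theorem (c < log_b(a), work dominated by leaves), giving O(n^3).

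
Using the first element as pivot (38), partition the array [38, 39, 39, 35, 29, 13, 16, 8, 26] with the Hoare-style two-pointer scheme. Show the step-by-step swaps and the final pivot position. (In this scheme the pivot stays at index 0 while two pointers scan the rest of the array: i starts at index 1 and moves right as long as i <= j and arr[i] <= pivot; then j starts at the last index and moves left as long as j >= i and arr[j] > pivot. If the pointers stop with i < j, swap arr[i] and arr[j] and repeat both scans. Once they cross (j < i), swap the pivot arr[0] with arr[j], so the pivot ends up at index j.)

Hoare-style two-pointer partition with pivot = 38:

Initial array: [38, 39, 39, 35, 29, 13, 16, 8, 26]

Pointers start at i = 1, j = 8.
i stops at index 1 (arr[1]=39 > 38), j stops at index 8 (arr[8]=26 <= 38): swap arr[1] and arr[8], array becomes [38, 26, 39, 35, 29, 13, 16, 8, 39]
i stops at index 2 (arr[2]=39 > 38), j stops at index 7 (arr[7]=8 <= 38): swap arr[2] and arr[7], array becomes [38, 26, 8, 35, 29, 13, 16, 39, 39]
i ends at 7, j ends at 6: the pointers have crossed (j < i), so scanning stops.

Swap pivot arr[0] with arr[6] to place pivot at position 6: [16, 26, 8, 35, 29, 13, 38, 39, 39]
Pivot position: 6

After partitioning with pivot 38, the array becomes [16, 26, 8, 35, 29, 13, 38, 39, 39]. The pivot is placed at index 6. All elements to the left of the pivot are <= 38, and all elements to the right are > 38.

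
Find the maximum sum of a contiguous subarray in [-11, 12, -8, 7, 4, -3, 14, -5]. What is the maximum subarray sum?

Using Kadane's algorithm on [-11, 12, -8, 7, 4, -3, 14, -5]:

Scanning through the array:
Position 1 (value 12): max_ending_here = 12, max_so_far = 12
Position 2 (value -8): max_ending_here = 4, max_so_far = 12
Position 3 (value 7): max_ending_here = 11, max_so_far = 12
Position 4 (value 4): max_ending_here = 15, max_so_far = 15
Position 5 (value -3): max_ending_here = 12, max_so_far = 15
Position 6 (value 14): max_ending_here = 26, max_so_far = 26
Position 7 (value -5): max_ending_here = 21, max_so_far = 26

Maximum subarray: [12, -8, 7, 4, -3, 14]
Maximum sum: 26

The maximum subarray is [12, -8, 7, 4, -3, 14] with sum 26. This subarray runs from index 1 to index 6.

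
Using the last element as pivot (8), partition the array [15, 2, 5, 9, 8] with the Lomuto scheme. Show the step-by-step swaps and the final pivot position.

Lomuto partition with pivot = 8:

Initial array: [15, 2, 5, 9, 8]

arr[0]=15 > 8: no swap
arr[1]=2 <= 8: swap with position 0, array becomes [2, 15, 5, 9, 8]
arr[2]=5 <= 8: swap with position 1, array becomes [2, 5, 15, 9, 8]
arr[3]=9 > 8: no swap

Place pivot at position 2: [2, 5, 8, 9, 15]
Pivot position: 2

After partitioning with pivot 8, the array becomes [2, 5, 8, 9, 15]. The pivot is placed at index 2. All elements to the left of the pivot are <= 8, and all elements to the right are > 8.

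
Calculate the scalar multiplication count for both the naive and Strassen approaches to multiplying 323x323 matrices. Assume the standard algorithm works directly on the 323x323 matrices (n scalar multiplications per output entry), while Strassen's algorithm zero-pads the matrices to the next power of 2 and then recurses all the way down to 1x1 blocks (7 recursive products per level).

Matrix multiplication for 323x323 matrices:

Strassen's algorithm requires power-of-2 dimensions. Pad 323x323 to 512x512 (next power of 2).

Standard algorithm: 323^3 = 33698267 multiplications
Strassen's algorithm: 7^(log2(512)) = 7^9 = 40353607 multiplications
Difference: 33698267 - 40353607 = -6655340 (Strassen uses MORE here due to padding overhead — for small or just-over-power-of-2 n, padding can outweigh the per-level savings)

Standard: 33698267 multiplications (323^3). Strassen: 40353607 multiplications (7^9, after padding to 512x512). Strassen reduces 8 recursive multiplications to 7 at each level.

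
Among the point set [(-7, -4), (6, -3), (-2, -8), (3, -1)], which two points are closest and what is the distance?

Computing all pairwise distances among 4 points:

d((-7, -4), (6, -3)) = 13.0384
d((-7, -4), (-2, -8)) = 6.4031
d((-7, -4), (3, -1)) = 10.4403
d((6, -3), (-2, -8)) = 9.434
d((6, -3), (3, -1)) = 3.6056 <-- minimum
d((-2, -8), (3, -1)) = 8.6023

Closest pair: (6, -3) and (3, -1) with distance 3.6056

The closest pair is (6, -3) and (3, -1) with Euclidean distance 3.6056. For 4 points, brute-force pairwise comparison is shown above. For large n, the divide-and-conquer algorithm (sort by x, recurse on halves, check the dividing strip) achieves O(n log n).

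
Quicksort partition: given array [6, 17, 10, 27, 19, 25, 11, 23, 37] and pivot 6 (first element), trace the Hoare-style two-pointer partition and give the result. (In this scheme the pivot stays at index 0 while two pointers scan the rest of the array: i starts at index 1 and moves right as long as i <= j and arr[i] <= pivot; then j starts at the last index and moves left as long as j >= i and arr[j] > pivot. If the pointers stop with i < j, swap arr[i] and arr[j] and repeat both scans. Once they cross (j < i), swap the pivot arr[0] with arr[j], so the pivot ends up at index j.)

Hoare-style two-pointer partition with pivot = 6:

Initial array: [6, 17, 10, 27, 19, 25, 11, 23, 37]

Pointers start at i = 1, j = 8.
i ends at 1, j ends at 0: the pointers have crossed (j < i), so scanning stops.

j = 0, so swapping arr[0] with arr[j] leaves the pivot at position 0: [6, 17, 10, 27, 19, 25, 11, 23, 37]
Pivot position: 0

After partitioning with pivot 6, the array becomes [6, 17, 10, 27, 19, 25, 11, 23, 37]. The pivot is placed at index 0. All elements to the left of the pivot are <= 6, and all elements to the right are > 6.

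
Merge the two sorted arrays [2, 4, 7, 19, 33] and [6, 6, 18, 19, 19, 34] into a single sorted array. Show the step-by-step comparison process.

Merging process:

Compare 2 vs 6: take 2 from left. Merged: [2]
Compare 4 vs 6: take 4 from left. Merged: [2, 4]
Compare 7 vs 6: take 6 from right. Merged: [2, 4, 6]
Compare 7 vs 6: take 6 from right. Merged: [2, 4, 6, 6]
Compare 7 vs 18: take 7 from left. Merged: [2, 4, 6, 6, 7]
Compare 19 vs 18: take 18 from right. Merged: [2, 4, 6, 6, 7, 18]
Compare 19 vs 19: take 19 from left. Merged: [2, 4, 6, 6, 7, 18, 19]
Compare 33 vs 19: take 19 from right. Merged: [2, 4, 6, 6, 7, 18, 19, 19]
Compare 33 vs 19: take 19 from right. Merged: [2, 4, 6, 6, 7, 18, 19, 19, 19]
Compare 33 vs 34: take 33 from left. Merged: [2, 4, 6, 6, 7, 18, 19, 19, 19, 33]
Append remaining from right: [34]. Merged: [2, 4, 6, 6, 7, 18, 19, 19, 19, 33, 34]

Final merged array: [2, 4, 6, 6, 7, 18, 19, 19, 19, 33, 34]
Total comparisons: 10

The merged array is [2, 4, 6, 6, 7, 18, 19, 19, 19, 33, 34], requiring 10 comparisons. The merge step runs in O(n) time where n is the total number of elements.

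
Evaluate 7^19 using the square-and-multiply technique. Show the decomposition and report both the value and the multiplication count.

Computing 7^19 by squaring (build up from 7^1; each line after the first costs one multiplication):

7^1 = 7
7^2 = (7^1)^2 = 7^2 = 49
7^4 = (7^2)^2 = 49^2 = 2401
7^8 = (7^4)^2 = 2401^2 = 5764801
7^9 = 7 * 7^8 = 7 * 5764801 = 40353607
7^18 = (7^9)^2 = 40353607^2 = 1628413597910449
7^19 = 7 * 7^18 = 7 * 1628413597910449 = 11398895185373143

Result: 11398895185373143
Multiplications needed: 6 (6 lines after 7^1)

7^19 = 11398895185373143. Using exponentiation by squaring, this requires 6 multiplications. The key idea: if the exponent is even, square the half-power; if odd, multiply by the base once.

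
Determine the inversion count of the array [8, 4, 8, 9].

Finding inversions in [8, 4, 8, 9]:

(0, 1): arr[0]=8 > arr[1]=4

Total inversions: 1

The array has 1 inversion(s): (0,1). Each pair (i,j) satisfies i < j and arr[i] > arr[j].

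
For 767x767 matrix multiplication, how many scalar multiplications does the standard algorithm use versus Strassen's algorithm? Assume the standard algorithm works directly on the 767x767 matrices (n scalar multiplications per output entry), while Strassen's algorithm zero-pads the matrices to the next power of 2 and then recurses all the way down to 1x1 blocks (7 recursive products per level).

Matrix multiplication for 767x767 matrices:

Strassen's algorithm requires power-of-2 dimensions. Pad 767x767 to 1024x1024 (next power of 2).

Standard algorithm: 767^3 = 451217663 multiplications
Strassen's algorithm: 7^(log2(1024)) = 7^10 = 282475249 multiplications
Savings: 451217663 - 282475249 = 168742414 multiplications

Standard: 451217663 multiplications (767^3). Strassen: 282475249 multiplications (7^10, after padding to 1024x1024). Strassen reduces 8 recursive multiplications to 7 at each level.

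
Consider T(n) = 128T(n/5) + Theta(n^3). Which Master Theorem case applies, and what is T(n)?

Master Theorem for T(n) = 128T(n/5) + O(n^3):

a = 128, b = 5, c = 3
log_b(a) = log_5(128) = 3.0147

Case 1: c = 3 < log_5(128) = 3.0147
T(n) = O(n^(log_5 128))

For T(n) = 128T(n/5) + O(n^3): log_5(128) = 3.0147. This is Case 1 of the Master Theorem (c < log_b(a), work dominated by leaves), giving O(n^(log_5 128)).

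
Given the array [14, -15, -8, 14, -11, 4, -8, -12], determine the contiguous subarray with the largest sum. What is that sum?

Using Kadane's algorithm on [14, -15, -8, 14, -11, 4, -8, -12]:

Scanning through the array:
Position 1 (value -15): max_ending_here = -1, max_so_far = 14
Position 2 (value -8): max_ending_here = -8, max_so_far = 14
Position 3 (value 14): max_ending_here = 14, max_so_far = 14
Position 4 (value -11): max_ending_here = 3, max_so_far = 14
Position 5 (value 4): max_ending_here = 7, max_so_far = 14
Position 6 (value -8): max_ending_here = -1, max_so_far = 14
Position 7 (value -12): max_ending_here = -12, max_so_far = 14

Maximum subarray: [14]
Maximum sum: 14

The maximum subarray is [14] with sum 14. This subarray runs from index 0 to index 0.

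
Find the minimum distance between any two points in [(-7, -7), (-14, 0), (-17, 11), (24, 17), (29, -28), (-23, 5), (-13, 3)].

Computing all pairwise distances among 7 points:

d((-7, -7), (-14, 0)) = 9.8995
d((-7, -7), (-17, 11)) = 20.5913
d((-7, -7), (24, 17)) = 39.2046
d((-7, -7), (29, -28)) = 41.6773
d((-7, -7), (-23, 5)) = 20.0
d((-7, -7), (-13, 3)) = 11.6619
d((-14, 0), (-17, 11)) = 11.4018
d((-14, 0), (24, 17)) = 41.6293
d((-14, 0), (29, -28)) = 51.3128
d((-14, 0), (-23, 5)) = 10.2956
d((-14, 0), (-13, 3)) = 3.1623 <-- minimum
d((-17, 11), (24, 17)) = 41.4367
d((-17, 11), (29, -28)) = 60.3075
d((-17, 11), (-23, 5)) = 8.4853
d((-17, 11), (-13, 3)) = 8.9443
d((24, 17), (29, -28)) = 45.2769
d((24, 17), (-23, 5)) = 48.5077
d((24, 17), (-13, 3)) = 39.5601
d((29, -28), (-23, 5)) = 61.5873
d((29, -28), (-13, 3)) = 52.2015
d((-23, 5), (-13, 3)) = 10.198

Closest pair: (-14, 0) and (-13, 3) with distance 3.1623

The closest pair is (-14, 0) and (-13, 3) with Euclidean distance 3.1623. For 7 points, brute-force pairwise comparison is shown above. For large n, the divide-and-conquer algorithm (sort by x, recurse on halves, check the dividing strip) achieves O(n log n).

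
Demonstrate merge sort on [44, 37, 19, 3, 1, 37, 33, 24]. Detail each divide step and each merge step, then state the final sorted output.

Merge sort trace:

Split: [44, 37, 19, 3, 1, 37, 33, 24] -> [44, 37, 19, 3] and [1, 37, 33, 24]
  Split: [44, 37, 19, 3] -> [44, 37] and [19, 3]
    Split: [44, 37] -> [44] and [37]
    Merge: [44] + [37] -> [37, 44]
    Split: [19, 3] -> [19] and [3]
    Merge: [19] + [3] -> [3, 19]
  Merge: [37, 44] + [3, 19] -> [3, 19, 37, 44]
  Split: [1, 37, 33, 24] -> [1, 37] and [33, 24]
    Split: [1, 37] -> [1] and [37]
    Merge: [1] + [37] -> [1, 37]
    Split: [33, 24] -> [33] and [24]
    Merge: [33] + [24] -> [24, 33]
  Merge: [1, 37] + [24, 33] -> [1, 24, 33, 37]
Merge: [3, 19, 37, 44] + [1, 24, 33, 37] -> [1, 3, 19, 24, 33, 37, 37, 44]

Final sorted array: [1, 3, 19, 24, 33, 37, 37, 44]

The merge sort proceeds by recursively splitting the array and merging sorted halves.
After all merges, the sorted array is [1, 3, 19, 24, 33, 37, 37, 44].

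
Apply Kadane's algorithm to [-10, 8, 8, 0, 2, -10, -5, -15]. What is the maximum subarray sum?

Using Kadane's algorithm on [-10, 8, 8, 0, 2, -10, -5, -15]:

Scanning through the array:
Position 1 (value 8): max_ending_here = 8, max_so_far = 8
Position 2 (value 8): max_ending_here = 16, max_so_far = 16
Position 3 (value 0): max_ending_here = 16, max_so_far = 16
Position 4 (value 2): max_ending_here = 18, max_so_far = 18
Position 5 (value -10): max_ending_here = 8, max_so_far = 18
Position 6 (value -5): max_ending_here = 3, max_so_far = 18
Position 7 (value -15): max_ending_here = -12, max_so_far = 18

Maximum subarray: [8, 8, 0, 2]
Maximum sum: 18

The maximum subarray is [8, 8, 0, 2] with sum 18. This subarray runs from index 1 to index 4.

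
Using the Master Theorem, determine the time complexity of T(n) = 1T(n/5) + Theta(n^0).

Master Theorem for T(n) = 1T(n/5) + O(n^0):

a = 1, b = 5, c = 0
log_b(a) = log_5(1) = 0.0000

Case 2: c = 0 = log_5(1) = 0.0000
T(n) = O(n^0 log n) = O(log n)

For T(n) = 1T(n/5) + O(n^0): log_5(1) = 0.0000. This is Case 2 of the Master Theorem (c = log_b(a), equal work at all levels), giving O(log n).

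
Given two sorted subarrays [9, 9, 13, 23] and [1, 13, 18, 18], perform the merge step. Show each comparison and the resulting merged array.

Merging process:

Compare 9 vs 1: take 1 from right. Merged: [1]
Compare 9 vs 13: take 9 from left. Merged: [1, 9]
Compare 9 vs 13: take 9 from left. Merged: [1, 9, 9]
Compare 13 vs 13: take 13 from left. Merged: [1, 9, 9, 13]
Compare 23 vs 13: take 13 from right. Merged: [1, 9, 9, 13, 13]
Compare 23 vs 18: take 18 from right. Merged: [1, 9, 9, 13, 13, 18]
Compare 23 vs 18: take 18 from right. Merged: [1, 9, 9, 13, 13, 18, 18]
Append remaining from left: [23]. Merged: [1, 9, 9, 13, 13, 18, 18, 23]

Final merged array: [1, 9, 9, 13, 13, 18, 18, 23]
Total comparisons: 7

The merged array is [1, 9, 9, 13, 13, 18, 18, 23], requiring 7 comparisons. The merge step runs in O(n) time where n is the total number of elements.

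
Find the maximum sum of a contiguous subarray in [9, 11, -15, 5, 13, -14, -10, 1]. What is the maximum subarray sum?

Using Kadane's algorithm on [9, 11, -15, 5, 13, -14, -10, 1]:

Scanning through the array:
Position 1 (value 11): max_ending_here = 20, max_so_far = 20
Position 2 (value -15): max_ending_here = 5, max_so_far = 20
Position 3 (value 5): max_ending_here = 10, max_so_far = 20
Position 4 (value 13): max_ending_here = 23, max_so_far = 23
Position 5 (value -14): max_ending_here = 9, max_so_far = 23
Position 6 (value -10): max_ending_here = -1, max_so_far = 23
Position 7 (value 1): max_ending_here = 1, max_so_far = 23

Maximum subarray: [9, 11, -15, 5, 13]
Maximum sum: 23

The maximum subarray is [9, 11, -15, 5, 13] with sum 23. This subarray runs from index 0 to index 4.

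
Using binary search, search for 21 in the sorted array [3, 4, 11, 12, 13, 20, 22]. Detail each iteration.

Binary search for 21 in [3, 4, 11, 12, 13, 20, 22]:

lo=0, hi=6, mid=3, arr[mid]=12 -> 12 < 21, search right half
lo=4, hi=6, mid=5, arr[mid]=20 -> 20 < 21, search right half
lo=6, hi=6, mid=6, arr[mid]=22 -> 22 > 21, search left half
lo=6 > hi=5, target 21 not found

Binary search determines that 21 is not in the array after 3 comparisons. The search space was exhausted without finding the target.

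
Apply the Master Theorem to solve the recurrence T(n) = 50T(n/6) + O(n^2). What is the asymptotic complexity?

Master Theorem for T(n) = 50T(n/6) + O(n^2):

a = 50, b = 6, c = 2
log_b(a) = log_6(50) = 2.1833

Case 1: c = 2 < log_6(50) = 2.1833
T(n) = O(n^(log_6 50))

For T(n) = 50T(n/6) + O(n^2): log_6(50) = 2.1833. This is Case 1 of the Master Theorem (c < log_b(a), work dominated by leaves), giving O(n^(log_6 50)).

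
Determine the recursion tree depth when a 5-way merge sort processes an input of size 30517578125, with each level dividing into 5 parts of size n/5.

For divide and conquer with division factor 5:

Problem sizes at each level:
Level 0: 30517578125
Level 1: 6103515625
Level 2: 1220703125
Level 3: 244140625
Level 4: 48828125
Level 5: 9765625
Level 6: 1953125
Level 7: 390625
Level 8: 78125
Level 9: 15625
Level 10: 3125
Level 11: 625
Level 12: 125
Level 13: 25
Level 14: 5
Level 15: 1

The root is level 0 and the size-1 base case is level 15 (the tree spans levels 0 through 15, i.e. 16 levels counting the root), so the depth is the number of divisions: log_5(30517578125) = 15

The recursion tree depth is log_5(30517578125) = 15. At each level, the problem size is divided by 5, so it takes 15 divisions to reduce to a base case of size 1. The algorithm makes 5 recursive calls at each level.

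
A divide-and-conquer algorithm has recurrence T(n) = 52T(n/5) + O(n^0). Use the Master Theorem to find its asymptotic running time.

Master Theorem for T(n) = 52T(n/5) + O(n^0):

a = 52, b = 5, c = 0
log_b(a) = log_5(52) = 2.4550

Case 1: c = 0 < log_5(52) = 2.4550
T(n) = O(n^(log_5 52))

For T(n) = 52T(n/5) + O(n^0): log_5(52) = 2.4550. This is Case 1 of the Master Theorem (c < log_b(a), work dominated by leaves), giving O(n^(log_5 52)).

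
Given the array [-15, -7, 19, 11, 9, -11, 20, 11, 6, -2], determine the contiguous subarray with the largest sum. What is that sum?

Using Kadane's algorithm on [-15, -7, 19, 11, 9, -11, 20, 11, 6, -2]:

Scanning through the array:
Position 1 (value -7): max_ending_here = -7, max_so_far = -7
Position 2 (value 19): max_ending_here = 19, max_so_far = 19
Position 3 (value 11): max_ending_here = 30, max_so_far = 30
Position 4 (value 9): max_ending_here = 39, max_so_far = 39
Position 5 (value -11): max_ending_here = 28, max_so_far = 39
Position 6 (value 20): max_ending_here = 48, max_so_far = 48
Position 7 (value 11): max_ending_here = 59, max_so_far = 59
Position 8 (value 6): max_ending_here = 65, max_so_far = 65
Position 9 (value -2): max_ending_here = 63, max_so_far = 65

Maximum subarray: [19, 11, 9, -11, 20, 11, 6]
Maximum sum: 65

The maximum subarray is [19, 11, 9, -11, 20, 11, 6] with sum 65. This subarray runs from index 2 to index 8.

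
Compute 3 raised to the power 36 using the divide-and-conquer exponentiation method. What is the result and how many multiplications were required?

Computing 3^36 by squaring (build up from 3^1; each line after the first costs one multiplication):

3^1 = 3
3^2 = (3^1)^2 = 3^2 = 9
3^4 = (3^2)^2 = 9^2 = 81
3^8 = (3^4)^2 = 81^2 = 6561
3^9 = 3 * 3^8 = 3 * 6561 = 19683
3^18 = (3^9)^2 = 19683^2 = 387420489
3^36 = (3^18)^2 = 387420489^2 = 150094635296999121

Result: 150094635296999121
Multiplications needed: 6 (6 lines after 3^1)

3^36 = 150094635296999121. Using exponentiation by squaring, this requires 6 multiplications. The key idea: if the exponent is even, square the half-power; if odd, multiply by the base once.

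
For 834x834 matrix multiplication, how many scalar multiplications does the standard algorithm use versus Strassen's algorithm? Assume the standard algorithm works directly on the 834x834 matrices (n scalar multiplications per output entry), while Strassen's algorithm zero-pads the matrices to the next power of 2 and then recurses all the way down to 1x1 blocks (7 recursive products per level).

Matrix multiplication for 834x834 matrices:

Strassen's algorithm requires power-of-2 dimensions. Pad 834x834 to 1024x1024 (next power of 2).

Standard algorithm: 834^3 = 580093704 multiplications
Strassen's algorithm: 7^(log2(1024)) = 7^10 = 282475249 multiplications
Savings: 580093704 - 282475249 = 297618455 multiplications

Standard: 580093704 multiplications (834^3). Strassen: 282475249 multiplications (7^10, after padding to 1024x1024). Strassen reduces 8 recursive multiplications to 7 at each level.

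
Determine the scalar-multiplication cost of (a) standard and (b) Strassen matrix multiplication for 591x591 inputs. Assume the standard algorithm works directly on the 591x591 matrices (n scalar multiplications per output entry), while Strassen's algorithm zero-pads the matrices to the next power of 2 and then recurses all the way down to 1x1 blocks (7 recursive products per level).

Matrix multiplication for 591x591 matrices:

Strassen's algorithm requires power-of-2 dimensions. Pad 591x591 to 1024x1024 (next power of 2).

Standard algorithm: 591^3 = 206425071 multiplications
Strassen's algorithm: 7^(log2(1024)) = 7^10 = 282475249 multiplications
Difference: 206425071 - 282475249 = -76050178 (Strassen uses MORE here due to padding overhead — for small or just-over-power-of-2 n, padding can outweigh the per-level savings)

Standard: 206425071 multiplications (591^3). Strassen: 282475249 multiplications (7^10, after padding to 1024x1024). Strassen reduces 8 recursive multiplications to 7 at each level.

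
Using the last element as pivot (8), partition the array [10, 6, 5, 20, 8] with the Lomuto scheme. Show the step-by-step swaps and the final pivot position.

Lomuto partition with pivot = 8:

Initial array: [10, 6, 5, 20, 8]

arr[0]=10 > 8: no swap
arr[1]=6 <= 8: swap with position 0, array becomes [6, 10, 5, 20, 8]
arr[2]=5 <= 8: swap with position 1, array becomes [6, 5, 10, 20, 8]
arr[3]=20 > 8: no swap

Place pivot at position 2: [6, 5, 8, 20, 10]
Pivot position: 2

After partitioning with pivot 8, the array becomes [6, 5, 8, 20, 10]. The pivot is placed at index 2. All elements to the left of the pivot are <= 8, and all elements to the right are > 8.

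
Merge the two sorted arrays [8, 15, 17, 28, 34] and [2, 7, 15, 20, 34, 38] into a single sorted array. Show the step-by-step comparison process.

Merging process:

Compare 8 vs 2: take 2 from right. Merged: [2]
Compare 8 vs 7: take 7 from right. Merged: [2, 7]
Compare 8 vs 15: take 8 from left. Merged: [2, 7, 8]
Compare 15 vs 15: take 15 from left. Merged: [2, 7, 8, 15]
Compare 17 vs 15: take 15 from right. Merged: [2, 7, 8, 15, 15]
Compare 17 vs 20: take 17 from left. Merged: [2, 7, 8, 15, 15, 17]
Compare 28 vs 20: take 20 from right. Merged: [2, 7, 8, 15, 15, 17, 20]
Compare 28 vs 34: take 28 from left. Merged: [2, 7, 8, 15, 15, 17, 20, 28]
Compare 34 vs 34: take 34 from left. Merged: [2, 7, 8, 15, 15, 17, 20, 28, 34]
Append remaining from right: [34, 38]. Merged: [2, 7, 8, 15, 15, 17, 20, 28, 34, 34, 38]

Final merged array: [2, 7, 8, 15, 15, 17, 20, 28, 34, 34, 38]
Total comparisons: 9

The merged array is [2, 7, 8, 15, 15, 17, 20, 28, 34, 34, 38], requiring 9 comparisons. The merge step runs in O(n) time where n is the total number of elements.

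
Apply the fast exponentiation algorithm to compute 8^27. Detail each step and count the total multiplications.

Computing 8^27 by squaring (build up from 8^1; each line after the first costs one multiplication):

8^1 = 8
8^2 = (8^1)^2 = 8^2 = 64
8^3 = 8 * 8^2 = 8 * 64 = 512
8^6 = (8^3)^2 = 512^2 = 262144
8^12 = (8^6)^2 = 262144^2 = 68719476736
8^13 = 8 * 8^12 = 8 * 68719476736 = 549755813888
8^26 = (8^13)^2 = 549755813888^2 = 302231454903657293676544
8^27 = 8 * 8^26 = 8 * 302231454903657293676544 = 2417851639229258349412352

Result: 2417851639229258349412352
Multiplications needed: 7 (7 lines after 8^1)

8^27 = 2417851639229258349412352. Using exponentiation by squaring, this requires 7 multiplications. The key idea: if the exponent is even, square the half-power; if odd, multiply by the base once.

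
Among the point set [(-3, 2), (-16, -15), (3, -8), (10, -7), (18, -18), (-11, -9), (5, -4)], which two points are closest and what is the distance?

Computing all pairwise distances among 7 points:

d((-3, 2), (-16, -15)) = 21.4009
d((-3, 2), (3, -8)) = 11.6619
d((-3, 2), (10, -7)) = 15.8114
d((-3, 2), (18, -18)) = 29.0
d((-3, 2), (-11, -9)) = 13.6015
d((-3, 2), (5, -4)) = 10.0
d((-16, -15), (3, -8)) = 20.2485
d((-16, -15), (10, -7)) = 27.2029
d((-16, -15), (18, -18)) = 34.1321
d((-16, -15), (-11, -9)) = 7.8102
d((-16, -15), (5, -4)) = 23.7065
d((3, -8), (10, -7)) = 7.0711
d((3, -8), (18, -18)) = 18.0278
d((3, -8), (-11, -9)) = 14.0357
d((3, -8), (5, -4)) = 4.4721 <-- minimum
d((10, -7), (18, -18)) = 13.6015
d((10, -7), (-11, -9)) = 21.095
d((10, -7), (5, -4)) = 5.831
d((18, -18), (-11, -9)) = 30.3645
d((18, -18), (5, -4)) = 19.105
d((-11, -9), (5, -4)) = 16.7631

Closest pair: (3, -8) and (5, -4) with distance 4.4721

The closest pair is (3, -8) and (5, -4) with Euclidean distance 4.4721. For 7 points, brute-force pairwise comparison is shown above. For large n, the divide-and-conquer algorithm (sort by x, recurse on halves, check the dividing strip) achieves O(n log n).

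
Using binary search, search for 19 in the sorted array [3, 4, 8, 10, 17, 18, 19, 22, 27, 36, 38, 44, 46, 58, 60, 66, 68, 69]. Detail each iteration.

Binary search for 19 in [3, 4, 8, 10, 17, 18, 19, 22, 27, 36, 38, 44, 46, 58, 60, 66, 68, 69]:

lo=0, hi=17, mid=8, arr[mid]=27 -> 27 > 19, search left half
lo=0, hi=7, mid=3, arr[mid]=10 -> 10 < 19, search right half
lo=4, hi=7, mid=5, arr[mid]=18 -> 18 < 19, search right half
lo=6, hi=7, mid=6, arr[mid]=19 -> Found target at index 6!

Binary search finds 19 at index 6 after 4 comparisons. The search repeatedly halves the search space by comparing with the middle element.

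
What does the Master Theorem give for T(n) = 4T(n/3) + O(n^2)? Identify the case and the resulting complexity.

Master Theorem for T(n) = 4T(n/3) + O(n^2):

a = 4, b = 3, c = 2
log_b(a) = log_3(4) = 1.2619

Case 3: c = 2 > log_3(4) = 1.2619
T(n) = O(n^2) = O(n^2)

For T(n) = 4T(n/3) + O(n^2): log_3(4) = 1.2619. This is Case 3 of the Master Theorem (c > log_b(a), work dominated by root), giving O(n^2).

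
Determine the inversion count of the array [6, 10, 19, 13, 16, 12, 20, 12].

Finding inversions in [6, 10, 19, 13, 16, 12, 20, 12]:

(2, 3): arr[2]=19 > arr[3]=13
(2, 4): arr[2]=19 > arr[4]=16
(2, 5): arr[2]=19 > arr[5]=12
(2, 7): arr[2]=19 > arr[7]=12
(3, 5): arr[3]=13 > arr[5]=12
(3, 7): arr[3]=13 > arr[7]=12
(4, 5): arr[4]=16 > arr[5]=12
(4, 7): arr[4]=16 > arr[7]=12
(6, 7): arr[6]=20 > arr[7]=12

Total inversions: 9

The array has 9 inversion(s): (2,3), (2,4), (2,5), (2,7), (3,5), (3,7), (4,5), (4,7), (6,7). Each pair (i,j) satisfies i < j and arr[i] > arr[j].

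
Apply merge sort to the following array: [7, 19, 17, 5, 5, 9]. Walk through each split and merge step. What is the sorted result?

Merge sort trace:

Split: [7, 19, 17, 5, 5, 9] -> [7, 19, 17] and [5, 5, 9]
  Split: [7, 19, 17] -> [7] and [19, 17]
    Split: [19, 17] -> [19] and [17]
    Merge: [19] + [17] -> [17, 19]
  Merge: [7] + [17, 19] -> [7, 17, 19]
  Split: [5, 5, 9] -> [5] and [5, 9]
    Split: [5, 9] -> [5] and [9]
    Merge: [5] + [9] -> [5, 9]
  Merge: [5] + [5, 9] -> [5, 5, 9]
Merge: [7, 17, 19] + [5, 5, 9] -> [5, 5, 7, 9, 17, 19]

Final sorted array: [5, 5, 7, 9, 17, 19]

The merge sort proceeds by recursively splitting the array and merging sorted halves.
After all merges, the sorted array is [5, 5, 7, 9, 17, 19].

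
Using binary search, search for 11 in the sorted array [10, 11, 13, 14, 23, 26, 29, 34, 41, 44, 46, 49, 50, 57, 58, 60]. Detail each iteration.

Binary search for 11 in [10, 11, 13, 14, 23, 26, 29, 34, 41, 44, 46, 49, 50, 57, 58, 60]:

lo=0, hi=15, mid=7, arr[mid]=34 -> 34 > 11, search left half
lo=0, hi=6, mid=3, arr[mid]=14 -> 14 > 11, search left half
lo=0, hi=2, mid=1, arr[mid]=11 -> Found target at index 1!

Binary search finds 11 at index 1 after 3 comparisons. The search repeatedly halves the search space by comparing with the middle element.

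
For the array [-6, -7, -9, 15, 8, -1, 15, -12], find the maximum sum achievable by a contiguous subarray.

Using Kadane's algorithm on [-6, -7, -9, 15, 8, -1, 15, -12]:

Scanning through the array:
Position 1 (value -7): max_ending_here = -7, max_so_far = -6
Position 2 (value -9): max_ending_here = -9, max_so_far = -6
Position 3 (value 15): max_ending_here = 15, max_so_far = 15
Position 4 (value 8): max_ending_here = 23, max_so_far = 23
Position 5 (value -1): max_ending_here = 22, max_so_far = 23
Position 6 (value 15): max_ending_here = 37, max_so_far = 37
Position 7 (value -12): max_ending_here = 25, max_so_far = 37

Maximum subarray: [15, 8, -1, 15]
Maximum sum: 37

The maximum subarray is [15, 8, -1, 15] with sum 37. This subarray runs from index 3 to index 6.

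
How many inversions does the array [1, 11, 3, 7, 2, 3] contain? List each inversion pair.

Finding inversions in [1, 11, 3, 7, 2, 3]:

(1, 2): arr[1]=11 > arr[2]=3
(1, 3): arr[1]=11 > arr[3]=7
(1, 4): arr[1]=11 > arr[4]=2
(1, 5): arr[1]=11 > arr[5]=3
(2, 4): arr[2]=3 > arr[4]=2
(3, 4): arr[3]=7 > arr[4]=2
(3, 5): arr[3]=7 > arr[5]=3

Total inversions: 7

The array has 7 inversion(s): (1,2), (1,3), (1,4), (1,5), (2,4), (3,4), (3,5). Each pair (i,j) satisfies i < j and arr[i] > arr[j].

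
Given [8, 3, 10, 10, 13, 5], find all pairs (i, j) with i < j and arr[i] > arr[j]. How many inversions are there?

Finding inversions in [8, 3, 10, 10, 13, 5]:

(0, 1): arr[0]=8 > arr[1]=3
(0, 5): arr[0]=8 > arr[5]=5
(2, 5): arr[2]=10 > arr[5]=5
(3, 5): arr[3]=10 > arr[5]=5
(4, 5): arr[4]=13 > arr[5]=5

Total inversions: 5

The array has 5 inversion(s): (0,1), (0,5), (2,5), (3,5), (4,5). Each pair (i,j) satisfies i < j and arr[i] > arr[j].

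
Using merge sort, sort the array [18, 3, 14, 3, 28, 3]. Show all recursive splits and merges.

Merge sort trace:

Split: [18, 3, 14, 3, 28, 3] -> [18, 3, 14] and [3, 28, 3]
  Split: [18, 3, 14] -> [18] and [3, 14]
    Split: [3, 14] -> [3] and [14]
    Merge: [3] + [14] -> [3, 14]
  Merge: [18] + [3, 14] -> [3, 14, 18]
  Split: [3, 28, 3] -> [3] and [28, 3]
    Split: [28, 3] -> [28] and [3]
    Merge: [28] + [3] -> [3, 28]
  Merge: [3] + [3, 28] -> [3, 3, 28]
Merge: [3, 14, 18] + [3, 3, 28] -> [3, 3, 3, 14, 18, 28]

Final sorted array: [3, 3, 3, 14, 18, 28]

The merge sort proceeds by recursively splitting the array and merging sorted halves.
After all merges, the sorted array is [3, 3, 3, 14, 18, 28].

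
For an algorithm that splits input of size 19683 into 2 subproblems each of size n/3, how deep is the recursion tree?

For divide and conquer with division factor 3:

Problem sizes at each level:
Level 0: 19683
Level 1: 6561
Level 2: 2187
Level 3: 729
Level 4: 243
Level 5: 81
Level 6: 27
Level 7: 9
Level 8: 3
Level 9: 1

The root is level 0 and the size-1 base case is level 9 (the tree spans levels 0 through 9, i.e. 10 levels counting the root), so the depth is the number of divisions: log_3(19683) = 9

The recursion tree depth is log_3(19683) = 9. At each level, the problem size is divided by 3, so it takes 9 divisions to reduce to a base case of size 1. The algorithm makes 2 recursive calls at each level.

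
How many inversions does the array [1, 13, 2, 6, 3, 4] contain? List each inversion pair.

Finding inversions in [1, 13, 2, 6, 3, 4]:

(1, 2): arr[1]=13 > arr[2]=2
(1, 3): arr[1]=13 > arr[3]=6
(1, 4): arr[1]=13 > arr[4]=3
(1, 5): arr[1]=13 > arr[5]=4
(3, 4): arr[3]=6 > arr[4]=3
(3, 5): arr[3]=6 > arr[5]=4

Total inversions: 6

The array has 6 inversion(s): (1,2), (1,3), (1,4), (1,5), (3,4), (3,5). Each pair (i,j) satisfies i < j and arr[i] > arr[j].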